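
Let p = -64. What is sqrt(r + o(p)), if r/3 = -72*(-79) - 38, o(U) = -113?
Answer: sqrt(16837) ≈ 129.76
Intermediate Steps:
r = 16950 (r = 3*(-72*(-79) - 38) = 3*(5688 - 38) = 3*5650 = 16950)
sqrt(r + o(p)) = sqrt(16950 - 113) = sqrt(16837)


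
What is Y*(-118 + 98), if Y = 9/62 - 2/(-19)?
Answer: -2950/589 ≈ -5.0085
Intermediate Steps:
Y = 295/1178 (Y = 9*(1/62) - 2*(-1/19) = 9/62 + 2/19 = 295/1178 ≈ 0.25042)
Y*(-118 + 98) = 295*(-118 + 98)/1178 = (295/1178)*(-20) = -2950/589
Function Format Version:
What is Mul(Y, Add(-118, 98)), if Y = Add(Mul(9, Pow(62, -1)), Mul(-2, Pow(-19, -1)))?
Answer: Rational(-2950, 589) ≈ -5.0085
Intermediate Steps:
Y = Rational(295, 1178) (Y = Add(Mul(9, Rational(1, 62)), Mul(-2, Rational(-1, 19))) = Add(Rational(9, 62), Rational(2, 19)) = Rational(295, 1178) ≈ 0.25042)
Mul(Y, Add(-118, 98)) = Mul(Rational(295, 1178), Add(-118, 98)) = Mul(Rational(295, 1178), -20) = Rational(-2950, 589)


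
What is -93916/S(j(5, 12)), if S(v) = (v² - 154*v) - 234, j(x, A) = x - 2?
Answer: 93916/687 ≈ 136.70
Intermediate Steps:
j(x, A) = -2 + x
S(v) = -234 + v² - 154*v
-93916/S(j(5, 12)) = -93916/(-234 + (-2 + 5)² - 154*(-2 + 5)) = -93916/(-234 + 3² - 154*3) = -93916/(-234 + 9 - 462) = -93916/(-687) = -93916*(-1/687) = 93916/687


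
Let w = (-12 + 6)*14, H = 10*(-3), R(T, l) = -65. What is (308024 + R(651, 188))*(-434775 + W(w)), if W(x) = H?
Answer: -133902112995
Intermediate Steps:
H = -30
w = -84 (w = -6*14 = -84)
W(x) = -30
(308024 + R(651, 188))*(-434775 + W(w)) = (308024 - 65)*(-434775 - 30) = 307959*(-434805) = -133902112995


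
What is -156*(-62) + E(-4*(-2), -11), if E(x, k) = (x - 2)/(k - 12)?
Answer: 222450/23 ≈ 9671.7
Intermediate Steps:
E(x, k) = (-2 + x)/(-12 + k)
-156*(-62) + E(-4*(-2), -11) = -156*(-62) + (-2 - 4*(-2))/(-12 - 11) = 9672 + (-2 + 8)/(-23) = 9672 - 1/23*6 = 9672 - 6/23 = 222450/23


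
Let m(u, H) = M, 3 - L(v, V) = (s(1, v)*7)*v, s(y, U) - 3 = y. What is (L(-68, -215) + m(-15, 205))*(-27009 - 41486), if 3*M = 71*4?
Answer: -411312475/3 ≈ -1.3710e+8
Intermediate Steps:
s(y, U) = 3 + y
L(v, V) = 3 - 28*v (L(v, V) = 3 - (3 + 1)*7*v = 3 - 4*7*v = 3 - 28*v)
M = 284/3 (M = (71*4)/3 = (1/3)*284 = 284/3 ≈ 94.667)
m(u, H) = 284/3
(L(-68, -215) + m(-15, 205))*(-27009 - 41486) = ((3 - 28*(-68)) + 284/3)*(-27009 - 41486) = ((3 + 1904) + 284/3)*(-68495) = (1907 + 284/3)*(-68495) = (6005/3)*(-68495) = -411312475/3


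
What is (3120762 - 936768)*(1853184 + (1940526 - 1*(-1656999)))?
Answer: 11904315751746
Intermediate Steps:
(3120762 - 936768)*(1853184 + (1940526 - 1*(-1656999))) = 2183994*(1853184 + (1940526 + 1656999)) = 2183994*(1853184 + 3597525) = 2183994*5450709 = 11904315751746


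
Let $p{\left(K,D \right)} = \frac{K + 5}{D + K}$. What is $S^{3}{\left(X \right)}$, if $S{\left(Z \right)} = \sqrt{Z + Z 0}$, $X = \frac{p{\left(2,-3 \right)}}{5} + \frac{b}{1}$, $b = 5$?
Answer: $\frac{54 \sqrt{10}}{25} \approx 6.8305$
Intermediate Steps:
$p{\left(K,D \right)} = \frac{5 + K}{D + K}$
$X = \frac{18}{5}$ ($X = \frac{\frac{1}{-3 + 2} \left(5 + 2\right)}{5} + \frac{5}{1} = \frac{1}{-1} \cdot 7 \cdot \frac{1}{5} + 5 \cdot 1 = \left(-1\right) 7 \cdot \frac{1}{5} + 5 = \left(-7\right) \frac{1}{5} + 5 = - \frac{7}{5} + 5 = \frac{18}{5} \approx 3.6$)
$S{\left(Z \right)} = \sqrt{Z}$ ($S{\left(Z \right)} = \sqrt{Z + 0} = \sqrt{Z}$)
$S^{3}{\left(X \right)} = \left(\sqrt{\frac{18}{5}}\right)^{3} = \left(\frac{3 \sqrt{10}}{5}\right)^{3} = \frac{54 \sqrt{10}}{25}$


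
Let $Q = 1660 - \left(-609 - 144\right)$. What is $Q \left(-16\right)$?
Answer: $-38608$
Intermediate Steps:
$Q = 2413$ ($Q = 1660 - -753 = 1660 + 753 = 2413$)
$Q \left(-16\right) = 2413 \left(-16\right) = -38608$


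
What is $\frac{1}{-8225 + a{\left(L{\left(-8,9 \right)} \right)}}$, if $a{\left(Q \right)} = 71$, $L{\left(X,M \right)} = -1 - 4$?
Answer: $- \frac{1}{8154} \approx -0.00012264$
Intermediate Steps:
$L{\left(X,M \right)} = -5$
$\frac{1}{-8225 + a{\left(L{\left(-8,9 \right)} \right)}} = \frac{1}{-8225 + 71} = \frac{1}{-8154} = - \frac{1}{8154}$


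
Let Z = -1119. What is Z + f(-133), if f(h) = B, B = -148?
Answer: -1267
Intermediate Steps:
f(h) = -148
Z + f(-133) = -1119 - 148 = -1267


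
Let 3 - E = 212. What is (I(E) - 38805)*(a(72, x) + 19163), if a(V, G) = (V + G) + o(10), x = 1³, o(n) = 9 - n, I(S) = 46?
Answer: -745529365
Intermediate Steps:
E = -209 (E = 3 - 1*212 = 3 - 212 = -209)
x = 1
a(V, G) = -1 + G + V (a(V, G) = (V + G) + (9 - 1*10) = (G + V) + (9 - 10) = (G + V) - 1 = -1 + G + V)
(I(E) - 38805)*(a(72, x) + 19163) = (46 - 38805)*((-1 + 1 + 72) + 19163) = -38759*(72 + 19163) = -38759*19235 = -745529365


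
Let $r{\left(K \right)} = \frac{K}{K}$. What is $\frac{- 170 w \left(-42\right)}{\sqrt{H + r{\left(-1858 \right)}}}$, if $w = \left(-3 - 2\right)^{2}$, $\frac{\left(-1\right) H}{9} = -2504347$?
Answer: $\frac{89250 \sqrt{5634781}}{5634781} \approx 37.598$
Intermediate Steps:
$H = 22539123$ ($H = \left(-9\right) \left(-2504347\right) = 22539123$)
$w = 25$ ($w = \left(-5\right)^{2} = 25$)
$r{\left(K \right)} = 1$
$\frac{- 170 w \left(-42\right)}{\sqrt{H + r{\left(-1858 \right)}}} = \frac{\left(-170\right) 25 \left(-42\right)}{\sqrt{22539123 + 1}} = \frac{\left(-4250\right) \left(-42\right)}{\sqrt{22539124}} = \frac{178500}{2 \sqrt{5634781}} = 178500 \frac{\sqrt{5634781}}{11269562} = \frac{89250 \sqrt{5634781}}{5634781}$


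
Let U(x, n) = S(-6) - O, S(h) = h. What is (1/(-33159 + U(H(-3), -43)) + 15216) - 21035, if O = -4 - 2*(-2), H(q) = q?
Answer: -192987136/33165 ≈ -5819.0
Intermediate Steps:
O = 0 (O = -4 + 4 = 0)
U(x, n) = -6 (U(x, n) = -6 - 1*0 = -6 + 0 = -6)
(1/(-33159 + U(H(-3), -43)) + 15216) - 21035 = (1/(-33159 - 6) + 15216) - 21035 = (1/(-33165) + 15216) - 21035 = (-1/33165 + 15216) - 21035 = 504638639/33165 - 21035 = -192987136/33165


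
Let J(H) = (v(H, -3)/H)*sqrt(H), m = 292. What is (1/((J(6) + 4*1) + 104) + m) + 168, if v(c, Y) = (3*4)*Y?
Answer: 48761/106 + sqrt(6)/1908 ≈ 460.01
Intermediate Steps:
v(c, Y) = 12*Y
J(H) = -36/sqrt(H) (J(H) = ((12*(-3))/H)*sqrt(H) = (-36/H)*sqrt(H) = -36/sqrt(H))
(1/((J(6) + 4*1) + 104) + m) + 168 = (1/((-6*sqrt(6) + 4*1) + 104) + 292) + 168 = (1/((-6*sqrt(6) + 4) + 104) + 292) + 168 = (1/((4 - 6*sqrt(6)) + 104) + 292) + 168 = (1/(108 - 6*sqrt(6)) + 292) + 168 = (292 + 1/(108 - 6*sqrt(6))) + 168 = 460 + 1/(108 - 6*sqrt(6))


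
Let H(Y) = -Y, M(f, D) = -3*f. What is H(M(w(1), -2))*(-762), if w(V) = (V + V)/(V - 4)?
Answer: 1524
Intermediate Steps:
w(V) = 2*V/(-4 + V) (w(V) = (2*V)/(-4 + V) = 2*V/(-4 + V))
H(M(w(1), -2))*(-762) = -(-3)*2*1/(-4 + 1)*(-762) = -(-3)*2*1/(-3)*(-762) = -(-3)*2*1*(-⅓)*(-762) = -(-3)*(-2)/3*(-762) = -1*2*(-762) = -2*(-762) = 1524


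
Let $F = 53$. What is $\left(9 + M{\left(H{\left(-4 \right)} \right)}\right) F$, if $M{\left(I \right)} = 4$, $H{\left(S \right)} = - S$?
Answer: $689$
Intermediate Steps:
$\left(9 + M{\left(H{\left(-4 \right)} \right)}\right) F = \left(9 + 4\right) 53 = 13 \cdot 53 = 689$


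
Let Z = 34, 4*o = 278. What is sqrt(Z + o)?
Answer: 3*sqrt(46)/2 ≈ 10.173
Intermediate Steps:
o = 139/2 (o = (1/4)*278 = 139/2 ≈ 69.500)
sqrt(Z + o) = sqrt(34 + 139/2) = sqrt(207/2) = 3*sqrt(46)/2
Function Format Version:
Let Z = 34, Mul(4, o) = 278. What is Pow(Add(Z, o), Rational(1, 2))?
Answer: Mul(Rational(3, 2), Pow(46, Rational(1, 2))) ≈ 10.173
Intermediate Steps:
o = Rational(139, 2) (o = Mul(Rational(1, 4), 278) = Rational(139, 2) ≈ 69.500)
Pow(Add(Z, o), Rational(1, 2)) = Pow(Add(34, Rational(139, 2)), Rational(1, 2)) = Pow(Rational(207, 2), Rational(1, 2)) = Mul(Rational(3, 2), Pow(46, Rational(1, 2)))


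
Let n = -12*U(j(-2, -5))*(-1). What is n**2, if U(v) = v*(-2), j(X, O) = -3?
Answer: 5184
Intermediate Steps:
U(v) = -2*v
n = 72 (n = -(-24)*(-3)*(-1) = -12*6*(-1) = -72*(-1) = 72)
n**2 = 72**2 = 5184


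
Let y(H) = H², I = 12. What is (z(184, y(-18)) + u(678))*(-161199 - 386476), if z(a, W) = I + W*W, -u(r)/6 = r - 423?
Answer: -56661360150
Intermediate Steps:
u(r) = 2538 - 6*r (u(r) = -6*(r - 423) = -6*(-423 + r) = 2538 - 6*r)
z(a, W) = 12 + W² (z(a, W) = 12 + W*W = 12 + W²)
(z(184, y(-18)) + u(678))*(-161199 - 386476) = ((12 + ((-18)²)²) + (2538 - 6*678))*(-161199 - 386476) = ((12 + 324²) + (2538 - 4068))*(-547675) = ((12 + 104976) - 1530)*(-547675) = (104988 - 1530)*(-547675) = 103458*(-547675) = -56661360150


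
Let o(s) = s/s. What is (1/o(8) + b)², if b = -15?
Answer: 196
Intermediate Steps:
o(s) = 1
(1/o(8) + b)² = (1/1 - 15)² = (1 - 15)² = (-14)² = 196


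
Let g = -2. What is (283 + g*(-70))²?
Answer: 178929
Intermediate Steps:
(283 + g*(-70))² = (283 - 2*(-70))² = (283 + 140)² = 423² = 178929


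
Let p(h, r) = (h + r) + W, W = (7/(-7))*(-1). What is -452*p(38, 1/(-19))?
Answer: -334480/19 ≈ -17604.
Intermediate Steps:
W = 1 (W = (7*(-⅐))*(-1) = -1*(-1) = 1)
p(h, r) = 1 + h + r (p(h, r) = (h + r) + 1 = 1 + h + r)
-452*p(38, 1/(-19)) = -452*(1 + 38 + 1/(-19)) = -452*(1 + 38 - 1/19) = -452*740/19 = -334480/19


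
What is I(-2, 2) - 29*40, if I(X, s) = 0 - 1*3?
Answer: -1163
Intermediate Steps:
I(X, s) = -3 (I(X, s) = 0 - 3 = -3)
I(-2, 2) - 29*40 = -3 - 29*40 = -3 - 1160 = -1163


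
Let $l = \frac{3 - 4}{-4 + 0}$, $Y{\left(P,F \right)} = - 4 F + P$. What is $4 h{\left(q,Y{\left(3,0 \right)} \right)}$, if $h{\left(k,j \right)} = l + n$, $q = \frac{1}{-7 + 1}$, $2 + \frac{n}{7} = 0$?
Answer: $-55$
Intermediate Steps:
$n = -14$ ($n = -14 + 7 \cdot 0 = -14 + 0 = -14$)
$Y{\left(P,F \right)} = P - 4 F$
$l = \frac{1}{4}$ ($l = - \frac{1}{-4} = \left(-1\right) \left(- \frac{1}{4}\right) = \frac{1}{4} \approx 0.25$)
$q = - \frac{1}{6}$ ($q = \frac{1}{-6} = - \frac{1}{6} \approx -0.16667$)
$h{\left(k,j \right)} = - \frac{55}{4}$ ($h{\left(k,j \right)} = \frac{1}{4} - 14 = - \frac{55}{4}$)
$4 h{\left(q,Y{\left(3,0 \right)} \right)} = 4 \left(- \frac{55}{4}\right) = -55$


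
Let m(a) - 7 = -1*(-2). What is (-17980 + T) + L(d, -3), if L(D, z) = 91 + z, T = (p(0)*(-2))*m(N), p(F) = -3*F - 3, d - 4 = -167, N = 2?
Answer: -17838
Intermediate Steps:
d = -163 (d = 4 - 167 = -163)
m(a) = 9 (m(a) = 7 - 1*(-2) = 7 + 2 = 9)
p(F) = -3 - 3*F
T = 54 (T = ((-3 - 3*0)*(-2))*9 = ((-3 + 0)*(-2))*9 = -3*(-2)*9 = 6*9 = 54)
(-17980 + T) + L(d, -3) = (-17980 + 54) + (91 - 3) = -17926 + 88 = -17838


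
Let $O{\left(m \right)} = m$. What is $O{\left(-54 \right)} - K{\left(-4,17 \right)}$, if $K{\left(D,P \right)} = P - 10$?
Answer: $-61$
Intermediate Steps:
$K{\left(D,P \right)} = -10 + P$
$O{\left(-54 \right)} - K{\left(-4,17 \right)} = -54 - \left(-10 + 17\right) = -54 - 7 = -61$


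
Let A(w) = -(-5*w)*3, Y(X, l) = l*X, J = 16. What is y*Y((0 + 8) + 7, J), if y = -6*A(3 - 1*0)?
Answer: -64800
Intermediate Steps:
Y(X, l) = X*l
A(w) = 15*w (A(w) = -(-15)*w = 15*w)
y = -270 (y = -90*(3 - 1*0) = -90*(3 + 0) = -90*3 = -6*45 = -270)
y*Y((0 + 8) + 7, J) = -270*((0 + 8) + 7)*16 = -270*(8 + 7)*16 = -4050*16 = -270*240 = -64800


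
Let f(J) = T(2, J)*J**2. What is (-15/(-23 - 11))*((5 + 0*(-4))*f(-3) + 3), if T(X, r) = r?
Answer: -990/17 ≈ -58.235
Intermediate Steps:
f(J) = J**3 (f(J) = J*J**2 = J**3)
(-15/(-23 - 11))*((5 + 0*(-4))*f(-3) + 3) = (-15/(-23 - 11))*((5 + 0*(-4))*(-3)**3 + 3) = (-15/(-34))*((5 + 0)*(-27) + 3) = (-15*(-1/34))*(5*(-27) + 3) = 15*(-135 + 3)/34 = (15/34)*(-132) = -990/17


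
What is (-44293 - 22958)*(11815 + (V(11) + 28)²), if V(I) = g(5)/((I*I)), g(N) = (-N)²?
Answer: -12416685555984/14641 ≈ -8.4808e+8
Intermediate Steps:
g(N) = N²
V(I) = 25/I² (V(I) = 5²/((I*I)) = 25/(I²) = 25/I²)
(-44293 - 22958)*(11815 + (V(11) + 28)²) = (-44293 - 22958)*(11815 + (25/11² + 28)²) = -67251*(11815 + (25*(1/121) + 28)²) = -67251*(11815 + (25/121 + 28)²) = -67251*(11815 + (3413/121)²) = -67251*(11815 + 11648569/14641) = -67251*184631984/14641 = -12416685555984/14641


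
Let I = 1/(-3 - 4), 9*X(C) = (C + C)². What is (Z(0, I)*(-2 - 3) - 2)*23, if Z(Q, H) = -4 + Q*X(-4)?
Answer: 414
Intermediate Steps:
X(C) = 4*C²/9 (X(C) = (C + C)²/9 = (2*C)²/9 = (4*C²)/9 = 4*C²/9)
I = -⅐ (I = 1/(-7) = -⅐ ≈ -0.14286)
Z(Q, H) = -4 + 64*Q/9 (Z(Q, H) = -4 + Q*((4/9)*(-4)²) = -4 + Q*((4/9)*16) = -4 + Q*(64/9) = -4 + 64*Q/9)
(Z(0, I)*(-2 - 3) - 2)*23 = ((-4 + (64/9)*0)*(-2 - 3) - 2)*23 = ((-4 + 0)*(-5) - 2)*23 = (-4*(-5) - 2)*23 = (20 - 2)*23 = 18*23 = 414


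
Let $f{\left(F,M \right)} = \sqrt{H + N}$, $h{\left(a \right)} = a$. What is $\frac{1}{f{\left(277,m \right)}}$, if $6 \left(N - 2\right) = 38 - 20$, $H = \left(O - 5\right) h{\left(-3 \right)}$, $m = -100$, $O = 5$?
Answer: $\frac{\sqrt{5}}{5} \approx 0.44721$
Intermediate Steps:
$H = 0$ ($H = \left(5 - 5\right) \left(-3\right) = 0 \left(-3\right) = 0$)
$N = 5$ ($N = 2 + \frac{38 - 20}{6} = 2 + \frac{1}{6} \cdot 18 = 2 + 3 = 5$)
$f{\left(F,M \right)} = \sqrt{5}$ ($f{\left(F,M \right)} = \sqrt{0 + 5} = \sqrt{5}$)
$\frac{1}{f{\left(277,m \right)}} = \frac{1}{\sqrt{5}} = \frac{\sqrt{5}}{5}$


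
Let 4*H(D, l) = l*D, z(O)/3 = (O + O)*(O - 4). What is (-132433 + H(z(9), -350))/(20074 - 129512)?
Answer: 11147/7817 ≈ 1.4260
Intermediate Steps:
z(O) = 6*O*(-4 + O) (z(O) = 3*((O + O)*(O - 4)) = 3*((2*O)*(-4 + O)) = 3*(2*O*(-4 + O)) = 6*O*(-4 + O))
H(D, l) = D*l/4 (H(D, l) = (l*D)/4 = (D*l)/4 = D*l/4)
(-132433 + H(z(9), -350))/(20074 - 129512) = (-132433 + (¼)*(6*9*(-4 + 9))*(-350))/(20074 - 129512) = (-132433 + (¼)*(6*9*5)*(-350))/(-109438) = (-132433 + (¼)*270*(-350))*(-1/109438) = (-132433 - 23625)*(-1/109438) = -156058*(-1/109438) = 11147/7817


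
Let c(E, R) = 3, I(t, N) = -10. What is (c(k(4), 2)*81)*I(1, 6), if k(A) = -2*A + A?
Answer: -2430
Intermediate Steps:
k(A) = -A
(c(k(4), 2)*81)*I(1, 6) = (3*81)*(-10) = 243*(-10) = -2430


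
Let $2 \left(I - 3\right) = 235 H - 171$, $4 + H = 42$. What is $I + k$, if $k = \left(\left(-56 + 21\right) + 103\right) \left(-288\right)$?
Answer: $- \frac{30403}{2} \approx -15202.0$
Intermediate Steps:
$H = 38$ ($H = -4 + 42 = 38$)
$k = -19584$ ($k = \left(-35 + 103\right) \left(-288\right) = 68 \left(-288\right) = -19584$)
$I = \frac{8765}{2}$ ($I = 3 + \frac{235 \cdot 38 - 171}{2} = 3 + \frac{8930 - 171}{2} = 3 + \frac{1}{2} \cdot 8759 = 3 + \frac{8759}{2} = \frac{8765}{2} \approx 4382.5$)
$I + k = \frac{8765}{2} - 19584 = - \frac{30403}{2}$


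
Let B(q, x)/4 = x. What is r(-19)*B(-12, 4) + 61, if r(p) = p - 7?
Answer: -355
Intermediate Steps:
r(p) = -7 + p
B(q, x) = 4*x
r(-19)*B(-12, 4) + 61 = (-7 - 19)*(4*4) + 61 = -26*16 + 61 = -416 + 61 = -355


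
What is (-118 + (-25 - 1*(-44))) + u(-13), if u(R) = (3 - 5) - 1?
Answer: -102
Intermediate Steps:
u(R) = -3 (u(R) = -2 - 1 = -3)
(-118 + (-25 - 1*(-44))) + u(-13) = (-118 + (-25 - 1*(-44))) - 3 = (-118 + (-25 + 44)) - 3 = (-118 + 19) - 3 = -99 - 3 = -102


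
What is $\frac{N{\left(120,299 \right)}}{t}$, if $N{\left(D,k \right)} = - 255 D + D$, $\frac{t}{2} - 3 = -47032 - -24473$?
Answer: $\frac{3810}{5639} \approx 0.67565$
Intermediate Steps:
$t = -45112$ ($t = 6 + 2 \left(-47032 - -24473\right) = 6 + 2 \left(-47032 + 24473\right) = 6 + 2 \left(-22559\right) = 6 - 45118 = -45112$)
$N{\left(D,k \right)} = - 254 D$
$\frac{N{\left(120,299 \right)}}{t} = \frac{\left(-254\right) 120}{-45112} = \left(-30480\right) \left(- \frac{1}{45112}\right) = \frac{3810}{5639}$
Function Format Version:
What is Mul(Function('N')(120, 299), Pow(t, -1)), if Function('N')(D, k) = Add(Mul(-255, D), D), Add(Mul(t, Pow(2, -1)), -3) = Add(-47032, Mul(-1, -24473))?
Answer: Rational(3810, 5639) ≈ 0.67565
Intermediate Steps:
t = -45112 (t = Add(6, Mul(2, Add(-47032, Mul(-1, -24473)))) = Add(6, Mul(2, Add(-47032, 24473))) = Add(6, Mul(2, -22559)) = Add(6, -45118) = -45112)
Function('N')(D, k) = Mul(-254, D)
Mul(Function('N')(120, 299), Pow(t, -1)) = Mul(Mul(-254, 120), Pow(-45112, -1)) = Mul(-30480, Rational(-1, 45112)) = Rational(3810, 5639)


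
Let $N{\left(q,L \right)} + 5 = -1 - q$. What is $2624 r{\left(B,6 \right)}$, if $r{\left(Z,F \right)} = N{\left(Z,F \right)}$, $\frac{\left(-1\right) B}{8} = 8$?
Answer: $152192$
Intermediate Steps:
$N{\left(q,L \right)} = -6 - q$ ($N{\left(q,L \right)} = -5 - \left(1 + q\right) = -6 - q$)
$B = -64$ ($B = \left(-8\right) 8 = -64$)
$r{\left(Z,F \right)} = -6 - Z$
$2624 r{\left(B,6 \right)} = 2624 \left(-6 - -64\right) = 2624 \left(-6 + 64\right) = 2624 \cdot 58 = 152192$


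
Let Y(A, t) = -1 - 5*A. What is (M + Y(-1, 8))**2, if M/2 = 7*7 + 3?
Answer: 11664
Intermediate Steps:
M = 104 (M = 2*(7*7 + 3) = 2*(49 + 3) = 2*52 = 104)
(M + Y(-1, 8))**2 = (104 + (-1 - 5*(-1)))**2 = (104 + (-1 + 5))**2 = (104 + 4)**2 = 108**2 = 11664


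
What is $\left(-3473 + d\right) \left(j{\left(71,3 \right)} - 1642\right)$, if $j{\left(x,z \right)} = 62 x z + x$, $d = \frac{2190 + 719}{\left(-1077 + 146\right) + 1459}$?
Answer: $- \frac{21301765225}{528} \approx -4.0344 \cdot 10^{7}$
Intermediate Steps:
$d = \frac{2909}{528}$ ($d = \frac{2909}{-931 + 1459} = \frac{2909}{528} \approx 5.5095$)
$j{\left(x,z \right)} = x + 62 x z$ ($j{\left(x,z \right)} = 62 x z + x = x + 62 x z$)
$\left(-3473 + d\right) \left(j{\left(71,3 \right)} - 1642\right) = \left(-3473 + \frac{2909}{528}\right) \left(71 \left(1 + 62 \cdot 3\right) - 1642\right) = - \frac{1830835 \left(71 \left(1 + 186\right) - 1642\right)}{528} = - \frac{1830835 \left(71 \cdot 187 - 1642\right)}{528} = - \frac{1830835 \left(13277 - 1642\right)}{528} = \left(- \frac{1830835}{528}\right) 11635 = - \frac{21301765225}{528}$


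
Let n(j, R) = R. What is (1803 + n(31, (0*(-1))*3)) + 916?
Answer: 2719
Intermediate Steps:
(1803 + n(31, (0*(-1))*3)) + 916 = (1803 + (0*(-1))*3) + 916 = (1803 + 0*3) + 916 = (1803 + 0) + 916 = 1803 + 916 = 2719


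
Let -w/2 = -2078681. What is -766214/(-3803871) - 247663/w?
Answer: 2243350863995/15814068748302 ≈ 0.14186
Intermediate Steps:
w = 4157362 (w = -2*(-2078681) = 4157362)
-766214/(-3803871) - 247663/w = -766214/(-3803871) - 247663/4157362 = -766214*(-1/3803871) - 247663*1/4157362 = 766214/3803871 - 247663/4157362 = 2243350863995/15814068748302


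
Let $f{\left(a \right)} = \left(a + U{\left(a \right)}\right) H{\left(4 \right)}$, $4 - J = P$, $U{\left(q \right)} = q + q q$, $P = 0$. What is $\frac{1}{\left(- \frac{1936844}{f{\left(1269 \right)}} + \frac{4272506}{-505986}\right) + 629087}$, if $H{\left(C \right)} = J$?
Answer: $\frac{136017385569}{85565579681338513} \approx 1.5896 \cdot 10^{-6}$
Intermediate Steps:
$U{\left(q \right)} = q + q^{2}$
$J = 4$ ($J = 4 - 0 = 4 + 0 = 4$)
$H{\left(C \right)} = 4$
$f{\left(a \right)} = 4 a + 4 a \left(1 + a\right)$ ($f{\left(a \right)} = \left(a + a \left(1 + a\right)\right) 4 = 4 a + 4 a \left(1 + a\right)$)
$\frac{1}{\left(- \frac{1936844}{f{\left(1269 \right)}} + \frac{4272506}{-505986}\right) + 629087} = \frac{1}{\left(- \frac{1936844}{4 \cdot 1269 \left(2 + 1269\right)} + \frac{4272506}{-505986}\right) + 629087} = \frac{1}{\left(- \frac{1936844}{4 \cdot 1269 \cdot 1271} + 4272506 \left(- \frac{1}{505986}\right)\right) + 629087} = \frac{1}{\left(- \frac{1936844}{6451596} - \frac{2136253}{252993}\right) + 629087} = \frac{1}{\left(\left(-1936844\right) \frac{1}{6451596} - \frac{2136253}{252993}\right) + 629087} = \frac{1}{\left(- \frac{484211}{1612899} - \frac{2136253}{252993}\right) + 629087} = \frac{1}{- \frac{1189354106990}{136017385569} + 629087} = \frac{1}{\frac{85565579681338513}{136017385569}} = \frac{136017385569}{85565579681338513}$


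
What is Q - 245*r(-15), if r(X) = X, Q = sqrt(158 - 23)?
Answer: 3675 + 3*sqrt(15) ≈ 3686.6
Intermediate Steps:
Q = 3*sqrt(15) (Q = sqrt(135) = 3*sqrt(15) ≈ 11.619)
Q - 245*r(-15) = 3*sqrt(15) - 245*(-15) = 3*sqrt(15) + 3675 = 3675 + 3*sqrt(15)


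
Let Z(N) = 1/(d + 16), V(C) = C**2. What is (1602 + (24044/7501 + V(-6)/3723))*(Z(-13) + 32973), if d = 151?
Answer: 82280931254783416/1554559747 ≈ 5.2929e+7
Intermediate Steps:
Z(N) = 1/167 (Z(N) = 1/(151 + 16) = 1/167)
(1602 + (24044/7501 + V(-6)/3723))*(Z(-13) + 32973) = (1602 + (24044/7501 + (-6)**2/3723))*(1/167 + 32973) = (1602 + (24044*(1/7501) + 36*(1/3723)))*(5506492/167) = (1602 + (24044/7501 + 12/1241))*(5506492/167) = (1602 + 29928616/9308741)*(5506492/167) = (14942531698/9308741)*(5506492/167) = 82280931254783416/1554559747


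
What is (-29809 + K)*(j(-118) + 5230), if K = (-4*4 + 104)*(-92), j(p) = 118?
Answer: -202715940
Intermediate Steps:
K = -8096 (K = (-16 + 104)*(-92) = 88*(-92) = -8096)
(-29809 + K)*(j(-118) + 5230) = (-29809 - 8096)*(118 + 5230) = -37905*5348 = -202715940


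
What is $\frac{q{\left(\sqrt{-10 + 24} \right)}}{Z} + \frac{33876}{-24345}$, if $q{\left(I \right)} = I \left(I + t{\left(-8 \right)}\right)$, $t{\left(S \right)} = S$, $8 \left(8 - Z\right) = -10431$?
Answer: $- \frac{7840044}{5677795} - \frac{64 \sqrt{14}}{10495} \approx -1.4036$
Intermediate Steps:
$Z = \frac{10495}{8}$ ($Z = 8 - - \frac{10431}{8} = 8 + \frac{10431}{8} = \frac{10495}{8} \approx 1311.9$)
$q{\left(I \right)} = I \left(-8 + I\right)$ ($q{\left(I \right)} = I \left(I - 8\right) = I \left(-8 + I\right)$)
$\frac{q{\left(\sqrt{-10 + 24} \right)}}{Z} + \frac{33876}{-24345} = \frac{\sqrt{-10 + 24} \left(-8 + \sqrt{-10 + 24}\right)}{\frac{10495}{8}} + \frac{33876}{-24345} = \sqrt{14} \left(-8 + \sqrt{14}\right) \frac{8}{10495} + 33876 \left(- \frac{1}{24345}\right) = \frac{8 \sqrt{14} \left(-8 + \sqrt{14}\right)}{10495} - \frac{3764}{2705} = - \frac{3764}{2705} + \frac{8 \sqrt{14} \left(-8 + \sqrt{14}\right)}{10495}$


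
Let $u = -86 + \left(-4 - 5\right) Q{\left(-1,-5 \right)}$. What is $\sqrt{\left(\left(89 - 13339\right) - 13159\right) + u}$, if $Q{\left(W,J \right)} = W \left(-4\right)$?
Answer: $i \sqrt{26531} \approx 162.88 i$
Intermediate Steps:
$Q{\left(W,J \right)} = - 4 W$
$u = -122$ ($u = -86 + \left(-4 - 5\right) \left(\left(-4\right) \left(-1\right)\right) = -86 + \left(-4 - 5\right) 4 = -86 - 36 = -122$)
$\sqrt{\left(\left(89 - 13339\right) - 13159\right) + u} = \sqrt{\left(\left(89 - 13339\right) - 13159\right) - 122} = \sqrt{\left(-13250 - 13159\right) - 122} = \sqrt{-26409 - 122} = \sqrt{-26531} = i \sqrt{26531}$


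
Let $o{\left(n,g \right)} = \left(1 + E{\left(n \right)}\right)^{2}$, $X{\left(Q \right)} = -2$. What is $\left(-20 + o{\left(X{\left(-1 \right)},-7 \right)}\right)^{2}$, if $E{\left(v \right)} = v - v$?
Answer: $361$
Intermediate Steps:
$E{\left(v \right)} = 0$
$o{\left(n,g \right)} = 1$ ($o{\left(n,g \right)} = \left(1 + 0\right)^{2} = 1^{2} = 1$)
$\left(-20 + o{\left(X{\left(-1 \right)},-7 \right)}\right)^{2} = \left(-20 + 1\right)^{2} = \left(-19\right)^{2} = 361$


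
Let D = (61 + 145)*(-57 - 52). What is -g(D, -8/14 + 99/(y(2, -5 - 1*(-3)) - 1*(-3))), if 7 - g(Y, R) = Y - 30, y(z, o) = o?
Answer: -22491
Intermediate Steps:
D = -22454 (D = 206*(-109) = -22454)
g(Y, R) = 37 - Y (g(Y, R) = 7 - (Y - 30) = 7 - (-30 + Y) = 7 + (30 - Y) = 37 - Y)
-g(D, -8/14 + 99/(y(2, -5 - 1*(-3)) - 1*(-3))) = -(37 - 1*(-22454)) = -(37 + 22454) = -1*22491 = -22491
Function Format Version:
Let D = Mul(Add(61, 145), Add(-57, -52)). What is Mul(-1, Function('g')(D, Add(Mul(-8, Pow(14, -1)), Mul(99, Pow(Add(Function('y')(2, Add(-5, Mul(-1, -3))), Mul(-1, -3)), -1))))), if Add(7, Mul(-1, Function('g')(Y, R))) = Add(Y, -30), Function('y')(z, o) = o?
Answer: -22491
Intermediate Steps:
D = -22454 (D = Mul(206, -109) = -22454)
Function('g')(Y, R) = Add(37, Mul(-1, Y)) (Function('g')(Y, R) = Add(7, Mul(-1, Add(Y, -30))) = Add(7, Mul(-1, Add(-30, Y))) = Add(7, Add(30, Mul(-1, Y))) = Add(37, Mul(-1, Y)))
Mul(-1, Function('g')(D, Add(Mul(-8, Pow(14, -1)), Mul(99, Pow(Add(Function('y')(2, Add(-5, Mul(-1, -3))), Mul(-1, -3)), -1))))) = Mul(-1, Add(37, Mul(-1, -22454))) = Mul(-1, Add(37, 22454)) = Mul(-1, 22491) = -22491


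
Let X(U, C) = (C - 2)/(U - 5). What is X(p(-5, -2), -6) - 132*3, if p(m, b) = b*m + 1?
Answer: -1192/3 ≈ -397.33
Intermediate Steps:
p(m, b) = 1 + b*m
X(U, C) = (-2 + C)/(-5 + U)
X(p(-5, -2), -6) - 132*3 = (-2 - 6)/(-5 + (1 - 2*(-5))) - 132*3 = -8/(-5 + (1 + 10)) - 11*36 = -8/(-5 + 11) - 396 = -8/6 - 396 = (⅙)*(-8) - 396 = -4/3 - 396 = -1192/3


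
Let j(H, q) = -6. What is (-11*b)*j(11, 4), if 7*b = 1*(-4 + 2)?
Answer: -132/7 ≈ -18.857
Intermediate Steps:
b = -2/7 (b = (1*(-4 + 2))/7 = (1*(-2))/7 = (⅐)*(-2) = -2/7 ≈ -0.28571)
(-11*b)*j(11, 4) = -11*(-2/7)*(-6) = (22/7)*(-6) = -132/7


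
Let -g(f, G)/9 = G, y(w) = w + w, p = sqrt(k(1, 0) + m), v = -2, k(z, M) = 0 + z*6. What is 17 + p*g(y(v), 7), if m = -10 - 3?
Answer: 17 - 63*I*sqrt(7) ≈ 17.0 - 166.68*I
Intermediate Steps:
m = -13
k(z, M) = 6*z (k(z, M) = 0 + 6*z = 6*z)
p = I*sqrt(7) (p = sqrt(6*1 - 13) = sqrt(6 - 13) = sqrt(-7) = I*sqrt(7) ≈ 2.6458*I)
y(w) = 2*w
g(f, G) = -9*G
17 + p*g(y(v), 7) = 17 + (I*sqrt(7))*(-9*7) = 17 + (I*sqrt(7))*(-63) = 17 - 63*I*sqrt(7)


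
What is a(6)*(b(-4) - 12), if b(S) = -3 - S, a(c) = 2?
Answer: -22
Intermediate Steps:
a(6)*(b(-4) - 12) = 2*((-3 - 1*(-4)) - 12) = 2*((-3 + 4) - 12) = 2*(1 - 12) = 2*(-11) = -22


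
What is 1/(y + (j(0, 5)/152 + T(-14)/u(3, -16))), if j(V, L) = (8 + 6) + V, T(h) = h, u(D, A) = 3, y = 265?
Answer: 228/59377 ≈ 0.0038399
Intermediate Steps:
j(V, L) = 14 + V
1/(y + (j(0, 5)/152 + T(-14)/u(3, -16))) = 1/(265 + ((14 + 0)/152 - 14/3)) = 1/(265 + (14*(1/152) - 14*⅓)) = 1/(265 + (7/76 - 14/3)) = 1/(265 - 1043/228) = 1/(59377/228) = 228/59377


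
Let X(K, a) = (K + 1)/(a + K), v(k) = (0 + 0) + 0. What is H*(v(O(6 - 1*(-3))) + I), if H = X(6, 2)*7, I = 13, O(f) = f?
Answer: 637/8 ≈ 79.625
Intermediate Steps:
v(k) = 0 (v(k) = 0 + 0 = 0)
X(K, a) = (1 + K)/(K + a)
H = 49/8 (H = ((1 + 6)/(6 + 2))*7 = (7/8)*7 = 49/8 ≈ 6.1250)
H*(v(O(6 - 1*(-3))) + I) = 49*(0 + 13)/8 = (49/8)*13 = 637/8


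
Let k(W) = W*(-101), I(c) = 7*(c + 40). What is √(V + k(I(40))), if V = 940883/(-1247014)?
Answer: 27*I*√120650832914018/1247014 ≈ 237.82*I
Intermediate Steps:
I(c) = 280 + 7*c (I(c) = 7*(40 + c) = 280 + 7*c)
V = -940883/1247014 (V = 940883*(-1/1247014) = -940883/1247014 ≈ -0.75451)
k(W) = -101*W
√(V + k(I(40))) = √(-940883/1247014 - 101*(280 + 7*40)) = √(-940883/1247014 - 101*(280 + 280)) = √(-940883/1247014 - 101*560) = √(-940883/1247014 - 56560) = √(-70532052723/1247014) = 27*I*√120650832914018/1247014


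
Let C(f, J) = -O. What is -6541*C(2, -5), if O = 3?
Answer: 19623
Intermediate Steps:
C(f, J) = -3 (C(f, J) = -1*3 = -3)
-6541*C(2, -5) = -6541*(-3) = 19623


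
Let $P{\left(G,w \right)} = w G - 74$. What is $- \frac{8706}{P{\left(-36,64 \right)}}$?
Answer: $\frac{4353}{1189} \approx 3.6611$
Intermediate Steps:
$P{\left(G,w \right)} = -74 + G w$ ($P{\left(G,w \right)} = G w - 74 = -74 + G w$)
$- \frac{8706}{P{\left(-36,64 \right)}} = - \frac{8706}{-74 - 2304} = - \frac{8706}{-2378} = \left(-8706\right) \left(- \frac{1}{2378}\right) = \frac{4353}{1189}$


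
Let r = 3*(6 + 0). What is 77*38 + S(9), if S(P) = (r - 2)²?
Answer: 3182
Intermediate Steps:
r = 18 (r = 3*6 = 18)
S(P) = 256 (S(P) = (18 - 2)² = 16² = 256)
77*38 + S(9) = 77*38 + 256 = 2926 + 256 = 3182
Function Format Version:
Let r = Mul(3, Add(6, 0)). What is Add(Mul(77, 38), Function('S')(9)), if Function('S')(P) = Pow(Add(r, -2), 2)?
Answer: 3182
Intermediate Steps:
r = 18 (r = Mul(3, 6) = 18)
Function('S')(P) = 256 (Function('S')(P) = Pow(Add(18, -2), 2) = Pow(16, 2) = 256)
Add(Mul(77, 38), Function('S')(9)) = Add(Mul(77, 38), 256) = Add(2926, 256) = 3182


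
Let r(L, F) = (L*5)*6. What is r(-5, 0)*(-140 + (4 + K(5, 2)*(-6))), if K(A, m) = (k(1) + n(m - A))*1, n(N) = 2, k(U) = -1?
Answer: 21300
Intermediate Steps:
r(L, F) = 30*L (r(L, F) = (5*L)*6 = 30*L)
K(A, m) = 1 (K(A, m) = (-1 + 2)*1 = 1*1 = 1)
r(-5, 0)*(-140 + (4 + K(5, 2)*(-6))) = (30*(-5))*(-140 + (4 + 1*(-6))) = -150*(-140 + (4 - 6)) = -150*(-140 - 2) = -150*(-142) = 21300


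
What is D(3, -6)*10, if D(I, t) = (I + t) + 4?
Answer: 10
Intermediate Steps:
D(I, t) = 4 + I + t
D(3, -6)*10 = (4 + 3 - 6)*10 = 1*10 = 10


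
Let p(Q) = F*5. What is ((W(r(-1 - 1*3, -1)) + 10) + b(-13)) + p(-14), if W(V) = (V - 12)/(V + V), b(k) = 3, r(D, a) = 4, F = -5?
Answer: -13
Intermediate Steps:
W(V) = (-12 + V)/(2*V) (W(V) = (-12 + V)/((2*V)) = (-12 + V)*(1/(2*V)) = (-12 + V)/(2*V))
p(Q) = -25 (p(Q) = -5*5 = -25)
((W(r(-1 - 1*3, -1)) + 10) + b(-13)) + p(-14) = (((½)*(-12 + 4)/4 + 10) + 3) - 25 = (((½)*(¼)*(-8) + 10) + 3) - 25 = ((-1 + 10) + 3) - 25 = (9 + 3) - 25 = 12 - 25 = -13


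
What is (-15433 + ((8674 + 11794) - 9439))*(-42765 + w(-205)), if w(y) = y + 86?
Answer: 188861136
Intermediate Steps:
w(y) = 86 + y
(-15433 + ((8674 + 11794) - 9439))*(-42765 + w(-205)) = (-15433 + ((8674 + 11794) - 9439))*(-42765 + (86 - 205)) = (-15433 + (20468 - 9439))*(-42765 - 119) = (-15433 + 11029)*(-42884) = -4404*(-42884) = 188861136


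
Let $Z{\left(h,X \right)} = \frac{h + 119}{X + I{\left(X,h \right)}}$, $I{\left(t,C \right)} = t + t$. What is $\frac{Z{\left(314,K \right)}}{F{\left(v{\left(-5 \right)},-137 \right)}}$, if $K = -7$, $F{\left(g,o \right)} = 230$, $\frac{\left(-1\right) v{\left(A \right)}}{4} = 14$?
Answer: $- \frac{433}{4830} \approx -0.089648$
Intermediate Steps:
$v{\left(A \right)} = -56$ ($v{\left(A \right)} = \left(-4\right) 14 = -56$)
$I{\left(t,C \right)} = 2 t$
$Z{\left(h,X \right)} = \frac{119 + h}{3 X}$ ($Z{\left(h,X \right)} = \frac{h + 119}{X + 2 X} = \frac{119 + h}{3 X}$)
$\frac{Z{\left(314,K \right)}}{F{\left(v{\left(-5 \right)},-137 \right)}} = \frac{\frac{1}{3} \frac{1}{-7} \left(119 + 314\right)}{230} = \frac{1}{3} \left(- \frac{1}{7}\right) 433 \cdot \frac{1}{230} = \left(- \frac{433}{21}\right) \frac{1}{230} = - \frac{433}{4830}$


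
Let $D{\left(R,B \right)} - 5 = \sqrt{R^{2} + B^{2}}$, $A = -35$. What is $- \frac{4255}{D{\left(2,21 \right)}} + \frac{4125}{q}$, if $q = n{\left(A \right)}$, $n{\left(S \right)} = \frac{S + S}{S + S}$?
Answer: $\frac{350755}{84} - \frac{851 \sqrt{445}}{84} \approx 3961.9$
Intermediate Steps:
$n{\left(S \right)} = 1$ ($n{\left(S \right)} = \frac{2 S}{2 S} = 2 S \frac{1}{2 S} = 1$)
$q = 1$
$D{\left(R,B \right)} = 5 + \sqrt{B^{2} + R^{2}}$ ($D{\left(R,B \right)} = 5 + \sqrt{R^{2} + B^{2}} = 5 + \sqrt{B^{2} + R^{2}}$)
$- \frac{4255}{D{\left(2,21 \right)}} + \frac{4125}{q} = - \frac{4255}{5 + \sqrt{21^{2} + 2^{2}}} + \frac{4125}{1} = - \frac{4255}{5 + \sqrt{441 + 4}} + 4125 \cdot 1 = - \frac{4255}{5 + \sqrt{445}} + 4125 = 4125 - \frac{4255}{5 + \sqrt{445}}$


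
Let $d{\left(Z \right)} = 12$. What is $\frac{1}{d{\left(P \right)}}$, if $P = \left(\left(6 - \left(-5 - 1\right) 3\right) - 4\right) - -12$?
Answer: $\frac{1}{12} \approx 0.083333$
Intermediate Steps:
$P = 32$ ($P = \left(\left(6 - \left(-6\right) 3\right) - 4\right) + 12 = \left(\left(6 - -18\right) - 4\right) + 12 = \left(\left(6 + 18\right) - 4\right) + 12 = \left(24 - 4\right) + 12 = 20 + 12 = 32$)
$\frac{1}{d{\left(P \right)}} = \frac{1}{12}$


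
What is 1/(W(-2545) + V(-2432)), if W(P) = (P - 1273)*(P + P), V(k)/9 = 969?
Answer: 1/19442341 ≈ 5.1434e-8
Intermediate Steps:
V(k) = 8721 (V(k) = 9*969 = 8721)
W(P) = 2*P*(-1273 + P) (W(P) = (-1273 + P)*(2*P) = 2*P*(-1273 + P))
1/(W(-2545) + V(-2432)) = 1/(2*(-2545)*(-1273 - 2545) + 8721) = 1/(2*(-2545)*(-3818) + 8721) = 1/(19433620 + 8721) = 1/19442341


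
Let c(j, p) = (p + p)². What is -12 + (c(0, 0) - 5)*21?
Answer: -117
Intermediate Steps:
c(j, p) = 4*p² (c(j, p) = (2*p)² = 4*p²)
-12 + (c(0, 0) - 5)*21 = -12 + (4*0² - 5)*21 = -12 + (4*0 - 5)*21 = -12 + (0 - 5)*21 = -12 - 5*21 = -12 - 105 = -117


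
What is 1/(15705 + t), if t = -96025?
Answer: -1/80320 ≈ -1.2450e-5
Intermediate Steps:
1/(15705 + t) = 1/(15705 - 96025) = 1/(-80320) = -1/80320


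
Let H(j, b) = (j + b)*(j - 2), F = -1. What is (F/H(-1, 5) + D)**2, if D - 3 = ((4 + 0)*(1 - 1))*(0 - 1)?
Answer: 1369/144 ≈ 9.5069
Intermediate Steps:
H(j, b) = (-2 + j)*(b + j) (H(j, b) = (b + j)*(-2 + j) = (-2 + j)*(b + j))
D = 3 (D = 3 + ((4 + 0)*(1 - 1))*(0 - 1) = 3 + (4*0)*(-1) = 3 + 0*(-1) = 3 + 0 = 3)
(F/H(-1, 5) + D)**2 = (-1/((-1)**2 - 2*5 - 2*(-1) + 5*(-1)) + 3)**2 = (-1/(1 - 10 + 2 - 5) + 3)**2 = (-1/(-12) + 3)**2 = (-1*(-1/12) + 3)**2 = (1/12 + 3)**2 = (37/12)**2 = 1369/144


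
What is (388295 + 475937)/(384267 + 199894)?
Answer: 864232/584161 ≈ 1.4794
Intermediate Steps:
(388295 + 475937)/(384267 + 199894) = 864232/584161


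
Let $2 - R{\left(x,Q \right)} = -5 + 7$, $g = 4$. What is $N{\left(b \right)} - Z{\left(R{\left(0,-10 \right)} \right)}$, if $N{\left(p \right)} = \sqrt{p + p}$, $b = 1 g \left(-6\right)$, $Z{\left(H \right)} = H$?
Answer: $4 i \sqrt{3} \approx 6.9282 i$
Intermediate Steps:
$R{\left(x,Q \right)} = 0$ ($R{\left(x,Q \right)} = 2 - \left(-5 + 7\right) = 2 - 2 = 0$)
$b = -24$ ($b = 1 \cdot 4 \left(-6\right) = 4 \left(-6\right) = -24$)
$N{\left(p \right)} = \sqrt{2} \sqrt{p}$ ($N{\left(p \right)} = \sqrt{2 p} = \sqrt{2} \sqrt{p}$)
$N{\left(b \right)} - Z{\left(R{\left(0,-10 \right)} \right)} = \sqrt{2} \sqrt{-24} - 0 = \sqrt{2} \cdot 2 i \sqrt{6} + 0 = 4 i \sqrt{3} + 0 = 4 i \sqrt{3}$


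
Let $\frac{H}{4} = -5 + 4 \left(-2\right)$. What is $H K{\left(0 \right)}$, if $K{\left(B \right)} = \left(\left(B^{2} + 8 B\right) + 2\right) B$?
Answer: $0$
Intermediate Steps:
$K{\left(B \right)} = B \left(2 + B^{2} + 8 B\right)$ ($K{\left(B \right)} = \left(2 + B^{2} + 8 B\right) B = B \left(2 + B^{2} + 8 B\right)$)
$H = -52$ ($H = 4 \left(-5 + 4 \left(-2\right)\right) = 4 \left(-5 - 8\right) = 4 \left(-13\right) = -52$)
$H K{\left(0 \right)} = - 52 \cdot 0 \left(2 + 0^{2} + 8 \cdot 0\right) = - 52 \cdot 0 \left(2 + 0 + 0\right) = - 52 \cdot 0 \cdot 2 = \left(-52\right) 0 = 0$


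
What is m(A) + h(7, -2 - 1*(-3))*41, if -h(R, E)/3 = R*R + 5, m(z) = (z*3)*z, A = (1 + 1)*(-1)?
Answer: -6630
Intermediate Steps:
A = -2 (A = 2*(-1) = -2)
m(z) = 3*z**2 (m(z) = (3*z)*z = 3*z**2)
h(R, E) = -15 - 3*R**2 (h(R, E) = -3*(R*R + 5) = -3*(R**2 + 5) = -3*(5 + R**2) = -15 - 3*R**2)
m(A) + h(7, -2 - 1*(-3))*41 = 3*(-2)**2 + (-15 - 3*7**2)*41 = 3*4 + (-15 - 3*49)*41 = 12 + (-15 - 147)*41 = 12 - 162*41 = 12 - 6642 = -6630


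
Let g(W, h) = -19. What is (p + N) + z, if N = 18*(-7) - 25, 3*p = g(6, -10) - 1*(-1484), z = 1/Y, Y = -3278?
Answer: 3317333/9834 ≈ 337.33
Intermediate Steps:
z = -1/3278 (z = 1/(-3278) = -1/3278 ≈ -0.00030506)
p = 1465/3 (p = (-19 - 1*(-1484))/3 = (-19 + 1484)/3 = (⅓)*1465 = 1465/3 ≈ 488.33)
N = -151 (N = -126 - 25 = -151)
(p + N) + z = (1465/3 - 151) - 1/3278 = 1012/3 - 1/3278 = 3317333/9834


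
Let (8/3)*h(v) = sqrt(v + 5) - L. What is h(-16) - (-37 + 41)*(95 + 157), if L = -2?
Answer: -4029/4 + 3*I*sqrt(11)/8 ≈ -1007.3 + 1.2437*I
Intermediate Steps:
h(v) = 3/4 + 3*sqrt(5 + v)/8 (h(v) = 3*(sqrt(v + 5) - 1*(-2))/8 = 3*(sqrt(5 + v) + 2)/8 = 3*(2 + sqrt(5 + v))/8 = 3/4 + 3*sqrt(5 + v)/8)
h(-16) - (-37 + 41)*(95 + 157) = (3/4 + 3*sqrt(5 - 16)/8) - (-37 + 41)*(95 + 157) = (3/4 + 3*sqrt(-11)/8) - 4*252 = (3/4 + 3*(I*sqrt(11))/8) - 1*1008 = (3/4 + 3*I*sqrt(11)/8) - 1008 = -4029/4 + 3*I*sqrt(11)/8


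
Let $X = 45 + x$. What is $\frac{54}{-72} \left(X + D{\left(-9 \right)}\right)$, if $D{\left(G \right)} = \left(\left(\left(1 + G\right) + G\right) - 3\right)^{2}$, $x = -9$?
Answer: $-327$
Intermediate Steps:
$X = 36$ ($X = 45 - 9 = 36$)
$D{\left(G \right)} = \left(-2 + 2 G\right)^{2}$ ($D{\left(G \right)} = \left(\left(1 + 2 G\right) - 3\right)^{2} = \left(-2 + 2 G\right)^{2}$)
$\frac{54}{-72} \left(X + D{\left(-9 \right)}\right) = \frac{54}{-72} \left(36 + 4 \left(-1 - 9\right)^{2}\right) = 54 \left(- \frac{1}{72}\right) \left(36 + 4 \left(-10\right)^{2}\right) = - \frac{3 \left(36 + 4 \cdot 100\right)}{4} = - \frac{3 \left(36 + 400\right)}{4} = \left(- \frac{3}{4}\right) 436 = -327$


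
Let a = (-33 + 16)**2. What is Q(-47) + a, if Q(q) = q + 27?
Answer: 269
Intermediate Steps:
a = 289 (a = (-17)**2 = 289)
Q(q) = 27 + q
Q(-47) + a = (27 - 47) + 289 = -20 + 289 = 269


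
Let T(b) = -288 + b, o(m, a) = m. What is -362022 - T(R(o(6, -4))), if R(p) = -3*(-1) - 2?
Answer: -361735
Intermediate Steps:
R(p) = 1 (R(p) = 3 - 2 = 1)
-362022 - T(R(o(6, -4))) = -362022 - (-288 + 1) = -362022 - 1*(-287) = -362022 + 287 = -361735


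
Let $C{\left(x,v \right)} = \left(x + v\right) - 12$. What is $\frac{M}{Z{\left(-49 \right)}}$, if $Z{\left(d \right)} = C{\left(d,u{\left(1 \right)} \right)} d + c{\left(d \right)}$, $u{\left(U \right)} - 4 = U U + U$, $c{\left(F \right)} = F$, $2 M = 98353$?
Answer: $\frac{98353}{5292} \approx 18.585$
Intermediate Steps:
$M = \frac{98353}{2}$ ($M = \frac{1}{2} \cdot 98353 = \frac{98353}{2} \approx 49177.0$)
$u{\left(U \right)} = 4 + U + U^{2}$ ($u{\left(U \right)} = 4 + \left(U U + U\right) = 4 + \left(U^{2} + U\right) = 4 + \left(U + U^{2}\right) = 4 + U + U^{2}$)
$C{\left(x,v \right)} = -12 + v + x$ ($C{\left(x,v \right)} = \left(v + x\right) - 12 = -12 + v + x$)
$Z{\left(d \right)} = d + d \left(-6 + d\right)$ ($Z{\left(d \right)} = \left(-12 + \left(4 + 1 + 1^{2}\right) + d\right) d + d = \left(-12 + \left(4 + 1 + 1\right) + d\right) d + d = \left(-12 + 6 + d\right) d + d = \left(-6 + d\right) d + d = d \left(-6 + d\right) + d = d + d \left(-6 + d\right)$)
$\frac{M}{Z{\left(-49 \right)}} = \frac{98353}{2 \left(- 49 \left(-5 - 49\right)\right)} = \frac{98353}{2 \left(\left(-49\right) \left(-54\right)\right)} = \frac{98353}{2 \cdot 2646} = \frac{98353}{2} \cdot \frac{1}{2646} = \frac{98353}{5292}$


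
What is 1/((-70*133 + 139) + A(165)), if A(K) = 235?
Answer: -1/8936 ≈ -0.00011191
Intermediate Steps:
1/((-70*133 + 139) + A(165)) = 1/((-70*133 + 139) + 235) = 1/((-9310 + 139) + 235) = 1/(-9171 + 235) = 1/(-8936) = -1/8936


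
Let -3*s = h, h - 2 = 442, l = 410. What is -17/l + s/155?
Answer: -12663/12710 ≈ -0.99630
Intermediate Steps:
h = 444 (h = 2 + 442 = 444)
s = -148 (s = -1/3*444 = -148)
-17/l + s/155 = -17/410 - 148/155 = -12663/12710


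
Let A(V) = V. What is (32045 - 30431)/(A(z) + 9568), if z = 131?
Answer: 538/3233 ≈ 0.16641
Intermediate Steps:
(32045 - 30431)/(A(z) + 9568) = (32045 - 30431)/(131 + 9568) = 1614/9699 = 1614*(1/9699) = 538/3233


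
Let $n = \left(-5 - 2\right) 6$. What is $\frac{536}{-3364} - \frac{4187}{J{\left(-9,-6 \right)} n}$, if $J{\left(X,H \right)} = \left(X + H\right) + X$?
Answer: $- \frac{3656339}{847728} \approx -4.3131$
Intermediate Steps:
$J{\left(X,H \right)} = H + 2 X$ ($J{\left(X,H \right)} = \left(H + X\right) + X = H + 2 X$)
$n = -42$ ($n = \left(-7\right) 6 = -42$)
$\frac{536}{-3364} - \frac{4187}{J{\left(-9,-6 \right)} n} = \frac{536}{-3364} - \frac{4187}{\left(-6 + 2 \left(-9\right)\right) \left(-42\right)} = 536 \left(- \frac{1}{3364}\right) - \frac{4187}{\left(-6 - 18\right) \left(-42\right)} = - \frac{134}{841} - \frac{4187}{\left(-24\right) \left(-42\right)} = - \frac{134}{841} - \frac{4187}{1008} = - \frac{3656339}{847728}$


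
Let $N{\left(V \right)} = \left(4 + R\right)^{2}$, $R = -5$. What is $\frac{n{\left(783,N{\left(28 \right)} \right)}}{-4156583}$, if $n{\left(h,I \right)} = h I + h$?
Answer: $- \frac{1566}{4156583} \approx -0.00037675$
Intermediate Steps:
$N{\left(V \right)} = 1$ ($N{\left(V \right)} = \left(4 - 5\right)^{2} = \left(-1\right)^{2} = 1$)
$n{\left(h,I \right)} = h + I h$ ($n{\left(h,I \right)} = I h + h = h + I h$)
$\frac{n{\left(783,N{\left(28 \right)} \right)}}{-4156583} = \frac{783 \left(1 + 1\right)}{-4156583} = 783 \cdot 2 \left(- \frac{1}{4156583}\right) = 1566 \left(- \frac{1}{4156583}\right) = - \frac{1566}{4156583}$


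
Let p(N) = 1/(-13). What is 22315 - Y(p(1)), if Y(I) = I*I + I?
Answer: 3771247/169 ≈ 22315.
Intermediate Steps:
p(N) = -1/13
Y(I) = I + I**2 (Y(I) = I**2 + I = I + I**2)
22315 - Y(p(1)) = 22315 - (-1)*(1 - 1/13)/13 = 22315 - (-1)*12/(13*13) = 22315 - 1*(-12/169) = 22315 + 12/169 = 3771247/169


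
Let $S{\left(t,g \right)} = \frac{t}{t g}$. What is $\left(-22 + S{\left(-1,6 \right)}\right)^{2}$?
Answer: $\frac{17161}{36} \approx 476.69$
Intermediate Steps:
$S{\left(t,g \right)} = \frac{1}{g}$ ($S{\left(t,g \right)} = \frac{t}{g t} = t \frac{1}{g t} = \frac{1}{g}$)
$\left(-22 + S{\left(-1,6 \right)}\right)^{2} = \left(-22 + \frac{1}{6}\right)^{2} = \left(- \frac{131}{6}\right)^{2} = \frac{17161}{36}$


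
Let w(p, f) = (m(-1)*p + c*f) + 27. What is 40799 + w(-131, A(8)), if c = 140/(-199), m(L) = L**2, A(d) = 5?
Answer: 8097605/199 ≈ 40692.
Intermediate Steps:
c = -140/199 (c = 140*(-1/199) = -140/199 ≈ -0.70352)
w(p, f) = 27 + p - 140*f/199 (w(p, f) = ((-1)**2*p - 140*f/199) + 27 = (1*p - 140*f/199) + 27 = (p - 140*f/199) + 27 = 27 + p - 140*f/199)
40799 + w(-131, A(8)) = 40799 + (27 - 131 - 140/199*5) = 40799 + (27 - 131 - 700/199) = 40799 - 21396/199 = 8097605/199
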